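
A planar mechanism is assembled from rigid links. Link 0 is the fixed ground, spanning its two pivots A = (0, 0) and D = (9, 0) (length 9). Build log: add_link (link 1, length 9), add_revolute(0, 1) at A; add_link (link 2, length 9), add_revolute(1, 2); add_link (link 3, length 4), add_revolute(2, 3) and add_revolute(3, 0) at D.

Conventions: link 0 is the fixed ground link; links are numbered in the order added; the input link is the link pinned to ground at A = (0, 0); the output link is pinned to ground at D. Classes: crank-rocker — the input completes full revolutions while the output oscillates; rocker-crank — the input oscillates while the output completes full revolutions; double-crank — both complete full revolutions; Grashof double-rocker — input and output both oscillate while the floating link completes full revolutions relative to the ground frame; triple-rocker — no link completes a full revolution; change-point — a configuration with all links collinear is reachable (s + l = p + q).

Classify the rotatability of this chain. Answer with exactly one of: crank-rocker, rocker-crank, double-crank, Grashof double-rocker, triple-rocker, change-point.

lengths: ground=9, input=9, coupler=9, output=4
sorted: s=4 (shortest), l=9 (longest), p+q=18
s + l = 13 vs p + q = 18
s + l < p + q (Grashof) with shortest = output link → rocker-crank

rocker-crank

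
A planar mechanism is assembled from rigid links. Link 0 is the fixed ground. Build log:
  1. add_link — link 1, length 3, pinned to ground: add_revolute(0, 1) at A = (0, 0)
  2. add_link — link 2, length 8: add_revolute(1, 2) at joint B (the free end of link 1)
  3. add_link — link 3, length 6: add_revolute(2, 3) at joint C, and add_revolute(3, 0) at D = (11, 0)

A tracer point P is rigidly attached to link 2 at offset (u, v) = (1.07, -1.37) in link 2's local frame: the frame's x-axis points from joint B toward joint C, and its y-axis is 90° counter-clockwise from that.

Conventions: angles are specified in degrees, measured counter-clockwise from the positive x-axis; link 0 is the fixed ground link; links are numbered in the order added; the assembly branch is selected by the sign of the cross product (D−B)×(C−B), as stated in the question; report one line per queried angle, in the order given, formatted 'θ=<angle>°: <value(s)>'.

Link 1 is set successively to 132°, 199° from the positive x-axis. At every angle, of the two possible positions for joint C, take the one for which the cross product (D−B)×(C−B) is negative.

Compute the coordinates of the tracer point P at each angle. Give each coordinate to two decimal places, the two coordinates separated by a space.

A=(0,0), D=(11.00,0)
θ=132°: B = A + 3.00·(cos132°, sin132°) = (-2.0074, 2.2294)
θ=132°: |BD| = 13.1971
θ=132°: circle(B,8.00) ∩ circle(D,6.00): a=7.6594, h=2.3095
θ=132°:   candidates: C₊=(5.9321,3.2118) cross=30.479; C₋=(5.1517,-1.3408) cross=-30.479
θ=132°:   branch - wants cross < 0 → take C=(5.1517,-1.3408) (cross=-30.479)
θ=132°: ex = (C−B)/|BC| = (0.8949,-0.4463); ey = (0.4463,0.8949)
θ=132°: P = B + 1.07·ex + -1.37·ey = (-1.6613,0.5259)
θ=199°: B = A + 3.00·(cos199°, sin199°) = (-2.8366, -0.9767)
θ=199°: |BD| = 13.8710
θ=199°: circle(B,8.00) ∩ circle(D,6.00): a=7.9448, h=0.9382
θ=199°:   candidates: C₊=(5.0225,0.5186) cross=13.014; C₋=(5.1546,-1.3532) cross=-13.014
θ=199°:   branch - wants cross < 0 → take C=(5.1546,-1.3532) (cross=-13.014)
θ=199°: ex = (C−B)/|BC| = (0.9989,-0.0471); ey = (0.0471,0.9989)
θ=199°: P = B + 1.07·ex + -1.37·ey = (-1.8322,-2.3955)

θ=132°: -1.66 0.53
θ=199°: -1.83 -2.40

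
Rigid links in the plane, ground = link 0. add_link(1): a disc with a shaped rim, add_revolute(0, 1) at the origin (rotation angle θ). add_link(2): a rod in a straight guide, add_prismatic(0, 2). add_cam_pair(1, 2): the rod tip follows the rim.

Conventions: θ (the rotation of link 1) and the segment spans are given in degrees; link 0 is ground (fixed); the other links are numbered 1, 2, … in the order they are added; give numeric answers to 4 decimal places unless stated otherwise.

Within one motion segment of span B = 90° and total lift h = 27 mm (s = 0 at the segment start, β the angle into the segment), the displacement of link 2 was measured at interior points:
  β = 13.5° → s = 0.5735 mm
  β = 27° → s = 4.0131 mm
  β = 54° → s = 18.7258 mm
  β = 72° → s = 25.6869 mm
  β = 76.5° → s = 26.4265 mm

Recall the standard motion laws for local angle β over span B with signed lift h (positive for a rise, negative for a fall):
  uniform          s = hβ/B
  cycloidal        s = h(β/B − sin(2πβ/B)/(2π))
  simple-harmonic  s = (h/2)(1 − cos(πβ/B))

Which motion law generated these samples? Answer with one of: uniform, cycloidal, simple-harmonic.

candidates at β/B = r: uniform s = h·r (linear in β); cycloidal s = h·(r − sin(2πr)/(2π)); simple-harmonic s = (h/2)(1 − cos(πr))
β=13.5°: printed 0.5735 | uniform 4.0500, cycloidal 0.5735, simple-harmonic 1.4714
β=27°: printed 4.0131 | uniform 8.1000, cycloidal 4.0131, simple-harmonic 5.5649
β=54°: printed 18.7258 | uniform 16.2000, cycloidal 18.7258, simple-harmonic 17.6717
β=72°: printed 25.6869 | uniform 21.6000, cycloidal 25.6869, simple-harmonic 24.4217
β=76.5°: printed 26.4265 | uniform 22.9500, cycloidal 26.4265, simple-harmonic 25.5286
only one law matches every sample → cycloidal

cycloidal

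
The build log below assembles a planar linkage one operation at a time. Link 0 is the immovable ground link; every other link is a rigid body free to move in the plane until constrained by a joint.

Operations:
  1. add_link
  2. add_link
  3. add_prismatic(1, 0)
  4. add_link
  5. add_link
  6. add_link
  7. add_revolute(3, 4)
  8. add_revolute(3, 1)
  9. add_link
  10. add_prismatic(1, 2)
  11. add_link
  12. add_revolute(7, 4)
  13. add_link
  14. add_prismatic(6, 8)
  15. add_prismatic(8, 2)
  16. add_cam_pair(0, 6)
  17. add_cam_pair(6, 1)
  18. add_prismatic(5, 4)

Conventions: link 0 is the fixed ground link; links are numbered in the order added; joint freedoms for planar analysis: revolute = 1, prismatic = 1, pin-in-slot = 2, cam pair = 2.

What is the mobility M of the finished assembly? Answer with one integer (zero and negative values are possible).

(L,J1,J2)=(1,0,0); link0 fixed
link1: (2,0,0)
link2: (3,0,0)
P 1-0 [J1]: (3,1,0)
link3: (4,1,0)
link4: (5,1,0)
link5: (6,1,0)
R 3-4 [J1]: (6,2,0)
R 3-1 [J1]: (6,3,0)
link6: (7,3,0)
P 1-2 [J1]: (7,4,0)
link7: (8,4,0)
R 7-4 [J1]: (8,5,0)
link8: (9,5,0)
P 6-8 [J1]: (9,6,0)
P 8-2 [J1]: (9,7,0)
C 0-6 [J2]: (9,7,1)
C 6-1 [J2]: (9,7,2)
P 5-4 [J1]: (9,8,2)
Grübler: 3·8 − 2·8 − 2 = 6

M = 6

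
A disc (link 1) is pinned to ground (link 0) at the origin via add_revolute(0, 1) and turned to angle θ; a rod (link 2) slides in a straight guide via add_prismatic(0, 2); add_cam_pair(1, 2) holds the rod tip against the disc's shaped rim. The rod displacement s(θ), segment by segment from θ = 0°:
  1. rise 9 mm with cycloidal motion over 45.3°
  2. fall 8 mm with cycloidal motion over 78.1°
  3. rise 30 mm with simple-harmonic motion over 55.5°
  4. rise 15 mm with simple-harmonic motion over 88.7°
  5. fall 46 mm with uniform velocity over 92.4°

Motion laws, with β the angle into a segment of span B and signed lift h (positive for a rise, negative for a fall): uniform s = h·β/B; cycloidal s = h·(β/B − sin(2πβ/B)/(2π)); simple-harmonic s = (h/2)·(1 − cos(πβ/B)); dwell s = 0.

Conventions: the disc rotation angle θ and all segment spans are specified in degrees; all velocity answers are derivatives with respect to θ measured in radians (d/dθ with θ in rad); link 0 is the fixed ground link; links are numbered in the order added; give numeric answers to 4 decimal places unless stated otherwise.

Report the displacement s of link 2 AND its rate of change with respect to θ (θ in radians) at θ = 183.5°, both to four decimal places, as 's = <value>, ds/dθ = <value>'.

segment 1 (0° to 45.3°, cycloidal, h = 9) is passed completely: s = 0.0000 + (9) = 9.0000
segment 2 (45.3° to 123.4°, cycloidal, h = -8) is passed completely: s = 9.0000 + (-8) = 1.0000
segment 3 (123.4° to 178.9°, simple-harmonic, h = 30) is passed completely: s = 1.0000 + (30) = 31.0000
θ = 183.5° falls in segment 4 (178.9° to 267.6°, simple-harmonic, h = 15): β = 183.5 − 178.9 = 4.6°, B = 88.7°; Δs = 15/2·(1 − cos(π·0.0519)) = 0.0993; s = 31.0000 + 0.0993 = 31.0993
velocity in seg [178.9°–267.6°] (simple-harmonic), θ in radians: β = 4.6° = 0.0803 rad, B = 88.7° = 1.5481 rad; ds/dθ = (πh/(2B)) sin(πβ/B) = (π·15/(2·1.5481)) sin(π·0.0519) = 2.468716 mm/rad

s = 31.0993, ds/dθ = 2.4687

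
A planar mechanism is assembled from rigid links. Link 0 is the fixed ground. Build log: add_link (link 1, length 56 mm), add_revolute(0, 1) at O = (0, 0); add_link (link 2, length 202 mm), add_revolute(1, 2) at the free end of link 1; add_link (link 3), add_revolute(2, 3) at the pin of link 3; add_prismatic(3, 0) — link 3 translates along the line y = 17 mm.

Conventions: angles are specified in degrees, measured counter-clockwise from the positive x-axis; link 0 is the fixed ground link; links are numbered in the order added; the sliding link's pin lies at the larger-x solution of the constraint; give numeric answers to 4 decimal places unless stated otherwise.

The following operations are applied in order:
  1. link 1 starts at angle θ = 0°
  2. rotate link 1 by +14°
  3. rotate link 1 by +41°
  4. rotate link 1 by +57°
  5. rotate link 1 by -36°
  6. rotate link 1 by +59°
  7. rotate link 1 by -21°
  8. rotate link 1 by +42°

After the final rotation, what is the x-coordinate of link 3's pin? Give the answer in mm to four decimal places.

geometry: r = 56 mm, L = 202 mm, e = 17 mm; θ starts at 0°
rotate link 1 by +14°: θ ← 0° +14° = 14°
rotate link 1 by +41°: θ ← 14° +41° = 55°
rotate link 1 by +57°: θ ← 55° +57° = 112°
rotate link 1 by -36°: θ ← 112° -36° = 76°
rotate link 1 by +59°: θ ← 76° +59° = 135°
rotate link 1 by -21°: θ ← 135° -21° = 114°
rotate link 1 by +42°: θ ← 114° +42° = 156°
crank pin P = (r cos θ, r sin θ) = (-51.158546, 22.777252)
h = r sin θ − e = 22.777252 − 17 = 5.777252
x = r cos θ + √(L² − h²) = -51.158546 + 201.917368 = 150.758822

150.7588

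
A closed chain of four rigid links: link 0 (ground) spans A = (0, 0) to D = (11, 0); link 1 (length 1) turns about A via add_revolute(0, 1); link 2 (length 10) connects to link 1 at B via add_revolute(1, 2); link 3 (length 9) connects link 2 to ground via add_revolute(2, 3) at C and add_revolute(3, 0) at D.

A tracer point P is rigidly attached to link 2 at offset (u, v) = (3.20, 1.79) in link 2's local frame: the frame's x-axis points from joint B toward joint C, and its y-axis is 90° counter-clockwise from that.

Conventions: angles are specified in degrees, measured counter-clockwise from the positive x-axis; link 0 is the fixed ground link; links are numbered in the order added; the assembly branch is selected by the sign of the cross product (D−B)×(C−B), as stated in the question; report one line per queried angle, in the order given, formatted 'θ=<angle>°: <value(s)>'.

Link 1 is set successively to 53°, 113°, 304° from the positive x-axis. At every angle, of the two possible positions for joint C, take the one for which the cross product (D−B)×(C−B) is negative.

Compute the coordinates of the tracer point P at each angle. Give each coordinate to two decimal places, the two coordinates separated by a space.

A=(0,0), D=(11.00,0)
θ=53°: B = A + 1.00·(cos53°, sin53°) = (0.6018, 0.7986)
θ=53°: |BD| = 10.4288
θ=53°: circle(B,10.00) ∩ circle(D,9.00): a=6.1253, h=7.9044
θ=53°:   candidates: C₊=(7.3145,8.2108) cross=82.434; C₋=(6.1039,-7.5517) cross=-82.434
θ=53°:   branch - wants cross < 0 → take C=(6.1039,-7.5517) (cross=-82.434)
θ=53°: ex = (C−B)/|BC| = (0.5502,-0.8350); ey = (0.8350,0.5502)
θ=53°: P = B + 3.20·ex + 1.79·ey = (3.8572,-0.8886)
θ=113°: B = A + 1.00·(cos113°, sin113°) = (-0.3907, 0.9205)
θ=113°: |BD| = 11.4279
θ=113°: circle(B,10.00) ∩ circle(D,9.00): a=6.5452, h=7.5604
θ=113°:   candidates: C₊=(6.7422,7.9291) cross=86.399; C₋=(5.5242,-7.1426) cross=-86.399
θ=113°:   branch - wants cross < 0 → take C=(5.5242,-7.1426) (cross=-86.399)
θ=113°: ex = (C−B)/|BC| = (0.5915,-0.8063); ey = (0.8063,0.5915)
θ=113°: P = B + 3.20·ex + 1.79·ey = (2.9454,-0.6009)
θ=304°: B = A + 1.00·(cos304°, sin304°) = (0.5592, -0.8290)
θ=304°: |BD| = 10.4737
θ=304°: circle(B,10.00) ∩ circle(D,9.00): a=6.1439, h=7.8900
θ=304°:   candidates: C₊=(6.0593,7.5226) cross=82.638; C₋=(7.3083,-8.2080) cross=-82.638
θ=304°:   branch - wants cross < 0 → take C=(7.3083,-8.2080) (cross=-82.638)
θ=304°: ex = (C−B)/|BC| = (0.6749,-0.7379); ey = (0.7379,0.6749)
θ=304°: P = B + 3.20·ex + 1.79·ey = (4.0398,-1.9822)

θ=53°: 3.86 -0.89
θ=113°: 2.95 -0.60
θ=304°: 4.04 -1.98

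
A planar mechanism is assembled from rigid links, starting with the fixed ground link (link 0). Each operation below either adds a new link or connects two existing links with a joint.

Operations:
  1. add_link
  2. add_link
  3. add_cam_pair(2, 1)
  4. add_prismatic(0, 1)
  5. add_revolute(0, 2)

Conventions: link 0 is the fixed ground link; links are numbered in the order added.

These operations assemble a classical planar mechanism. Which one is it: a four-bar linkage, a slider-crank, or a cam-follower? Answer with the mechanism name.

links: 3 (incl. ground); joints: 1 revolute, 1 prismatic, 1 higher (cam) pair, forming one closed loop
3 links, revolute + prismatic + higher pair in one loop → cam-follower

cam-follower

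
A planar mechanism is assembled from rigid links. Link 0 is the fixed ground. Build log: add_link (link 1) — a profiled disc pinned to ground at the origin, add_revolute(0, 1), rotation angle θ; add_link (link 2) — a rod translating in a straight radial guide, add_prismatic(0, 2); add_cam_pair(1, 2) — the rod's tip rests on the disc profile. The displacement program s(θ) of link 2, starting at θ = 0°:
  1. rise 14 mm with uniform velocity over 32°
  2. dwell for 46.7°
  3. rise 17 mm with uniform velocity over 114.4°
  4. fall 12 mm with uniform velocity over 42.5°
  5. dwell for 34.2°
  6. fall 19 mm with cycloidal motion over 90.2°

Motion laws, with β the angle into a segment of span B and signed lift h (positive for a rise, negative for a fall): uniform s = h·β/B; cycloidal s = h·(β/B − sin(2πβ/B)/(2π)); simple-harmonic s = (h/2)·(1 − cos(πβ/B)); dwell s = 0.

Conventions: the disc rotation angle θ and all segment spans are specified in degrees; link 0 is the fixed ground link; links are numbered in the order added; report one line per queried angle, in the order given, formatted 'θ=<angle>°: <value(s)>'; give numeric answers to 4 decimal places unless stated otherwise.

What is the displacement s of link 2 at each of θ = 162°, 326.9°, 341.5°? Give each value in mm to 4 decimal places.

seg 1 [0°–32°] uniform, h=14: full span → s += 14 → s = 14.0000
seg 2 [32°–78.7°] dwell: s stays 14.0000
seg 3 [78.7°–193.1°] uniform, h=17: θ=162° here. β=83.3, B=114.4. 17·83.3/114.4 = 12.3785 → s = 26.3785
seg 3 [78.7°–193.1°] uniform, h=17: full span → s += 17 → s = 31.0000
seg 4 [193.1°–235.6°] uniform, h=-12: full span → s += -12 → s = 19.0000
seg 5 [235.6°–269.8°] dwell: s stays 19.0000
seg 6 [269.8°–360°] cycloidal, h=-19: θ=326.9° here. β=57.1, B=90.2. -19·(0.6330 − sin(2π·0.6330)/(2π)) = -14.2712 → s = 4.7288
seg 6 [269.8°–360°] cycloidal, h=-19: θ=341.5° here. β=71.7, B=90.2. -19·(0.7949 − sin(2π·0.7949)/(2π)) = -18.0075 → s = 0.9925

θ=162°: 26.3785
θ=326.9°: 4.7288
θ=341.5°: 0.9925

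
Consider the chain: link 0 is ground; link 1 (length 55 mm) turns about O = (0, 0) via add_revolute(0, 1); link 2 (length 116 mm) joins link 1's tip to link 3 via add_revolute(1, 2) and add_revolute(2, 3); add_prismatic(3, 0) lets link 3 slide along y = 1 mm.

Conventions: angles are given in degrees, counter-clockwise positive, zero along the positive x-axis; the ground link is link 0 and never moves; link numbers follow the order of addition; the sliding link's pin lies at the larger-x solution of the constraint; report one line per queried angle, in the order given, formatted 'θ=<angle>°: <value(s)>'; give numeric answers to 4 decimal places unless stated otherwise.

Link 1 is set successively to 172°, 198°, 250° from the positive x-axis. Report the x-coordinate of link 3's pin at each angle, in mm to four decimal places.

geometry: r = 55 mm, L = 116 mm, e = 1 mm
θ=172°: crank pin P = (r cos θ, r sin θ) = (-54.464744, 7.654521)
θ=172°: h = r sin θ − e = 7.654521 − 1 = 6.654521
θ=172°: x = r cos θ + √(L² − h²) = -54.464744 + 115.808969 = 61.344225
θ=198°: crank pin P = (r cos θ, r sin θ) = (-52.308108, -16.995935)
θ=198°: h = r sin θ − e = -16.995935 − 1 = -17.995935
θ=198°: x = r cos θ + √(L² − h²) = -52.308108 + 114.595577 = 62.287469
θ=250°: crank pin P = (r cos θ, r sin θ) = (-18.811108, -51.683094)
θ=250°: h = r sin θ − e = -51.683094 − 1 = -52.683094
θ=250°: x = r cos θ + √(L² − h²) = -18.811108 + 103.346464 = 84.535356

θ=172°: 61.3442
θ=198°: 62.2875
θ=250°: 84.5354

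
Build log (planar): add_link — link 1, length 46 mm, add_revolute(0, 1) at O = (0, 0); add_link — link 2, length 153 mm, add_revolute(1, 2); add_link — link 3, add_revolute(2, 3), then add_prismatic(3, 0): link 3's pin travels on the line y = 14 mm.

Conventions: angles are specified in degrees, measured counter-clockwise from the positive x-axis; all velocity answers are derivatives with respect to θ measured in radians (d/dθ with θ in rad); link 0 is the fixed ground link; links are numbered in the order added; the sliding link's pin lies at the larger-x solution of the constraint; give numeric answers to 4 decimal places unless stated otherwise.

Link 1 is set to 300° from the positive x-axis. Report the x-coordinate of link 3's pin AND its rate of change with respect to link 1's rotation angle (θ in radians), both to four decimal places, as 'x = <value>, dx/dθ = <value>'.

geometry: r = 46 mm, L = 153 mm, e = 14 mm
crank pin P = (r cos θ, r sin θ) = (23.000000, -39.837169)
h = r sin θ − e = -39.837169 − 14 = -53.837169
x = r cos θ + √(L² − h²) = 23.000000 + 143.215080 = 166.215080
dx/dθ = −r sin θ − h·r cos θ/√(L² − h²) (θ in radians; h = -53.837169) = 48.483289

x = 166.2151, dx/dθ = 48.4833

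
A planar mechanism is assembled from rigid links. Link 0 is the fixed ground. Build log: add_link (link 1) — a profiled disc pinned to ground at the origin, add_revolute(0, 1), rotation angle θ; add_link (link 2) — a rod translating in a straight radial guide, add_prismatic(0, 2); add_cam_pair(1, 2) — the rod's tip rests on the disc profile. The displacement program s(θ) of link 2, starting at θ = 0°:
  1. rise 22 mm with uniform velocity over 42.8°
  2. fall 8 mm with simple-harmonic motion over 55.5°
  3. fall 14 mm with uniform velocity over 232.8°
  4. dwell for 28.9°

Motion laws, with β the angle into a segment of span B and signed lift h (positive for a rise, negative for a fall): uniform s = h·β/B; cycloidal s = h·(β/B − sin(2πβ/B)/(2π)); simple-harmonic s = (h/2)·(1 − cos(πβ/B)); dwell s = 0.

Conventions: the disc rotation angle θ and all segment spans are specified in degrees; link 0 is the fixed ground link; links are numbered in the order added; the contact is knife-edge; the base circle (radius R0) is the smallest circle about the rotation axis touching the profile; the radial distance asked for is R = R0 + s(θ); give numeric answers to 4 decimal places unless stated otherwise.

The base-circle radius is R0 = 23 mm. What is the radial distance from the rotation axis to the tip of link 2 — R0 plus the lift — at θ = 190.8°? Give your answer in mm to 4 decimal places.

seg 1 [0°–42.8°] uniform, h=22: full span → s += 22 → s = 22.0000
seg 2 [42.8°–98.3°] simple-harmonic, h=-8: full span → s += -8 → s = 14.0000
seg 3 [98.3°–331.1°] uniform, h=-14: θ=190.8° here. β=92.5, B=232.8. -14·92.5/232.8 = -5.5627 → s = 8.4373
R = R0 + s = 23 + 8.4373 = 31.4373

31.4373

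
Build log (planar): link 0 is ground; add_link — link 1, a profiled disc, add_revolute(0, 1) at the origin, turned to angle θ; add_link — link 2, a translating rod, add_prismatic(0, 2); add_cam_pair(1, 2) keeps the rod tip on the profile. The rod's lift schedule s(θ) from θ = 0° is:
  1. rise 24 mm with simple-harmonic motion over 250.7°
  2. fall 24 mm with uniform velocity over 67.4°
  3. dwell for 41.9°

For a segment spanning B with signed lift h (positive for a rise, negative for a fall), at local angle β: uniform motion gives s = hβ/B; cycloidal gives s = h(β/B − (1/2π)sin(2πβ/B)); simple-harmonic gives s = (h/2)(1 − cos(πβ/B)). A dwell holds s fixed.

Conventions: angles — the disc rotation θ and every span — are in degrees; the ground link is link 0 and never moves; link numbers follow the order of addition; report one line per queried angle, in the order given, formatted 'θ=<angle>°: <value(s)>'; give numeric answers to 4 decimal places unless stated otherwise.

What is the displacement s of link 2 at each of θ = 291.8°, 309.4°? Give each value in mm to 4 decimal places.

seg 1 [0°–250.7°] simple-harmonic, h=24: full span → s += 24 → s = 24.0000
seg 2 [250.7°–318.1°] uniform, h=-24: θ=291.8° here. β=41.1, B=67.4. -24·41.1/67.4 = -14.6350 → s = 9.3650
seg 2 [250.7°–318.1°] uniform, h=-24: θ=309.4° here. β=58.7, B=67.4. -24·58.7/67.4 = -20.9021 → s = 3.0979

θ=291.8°: 9.3650
θ=309.4°: 3.0979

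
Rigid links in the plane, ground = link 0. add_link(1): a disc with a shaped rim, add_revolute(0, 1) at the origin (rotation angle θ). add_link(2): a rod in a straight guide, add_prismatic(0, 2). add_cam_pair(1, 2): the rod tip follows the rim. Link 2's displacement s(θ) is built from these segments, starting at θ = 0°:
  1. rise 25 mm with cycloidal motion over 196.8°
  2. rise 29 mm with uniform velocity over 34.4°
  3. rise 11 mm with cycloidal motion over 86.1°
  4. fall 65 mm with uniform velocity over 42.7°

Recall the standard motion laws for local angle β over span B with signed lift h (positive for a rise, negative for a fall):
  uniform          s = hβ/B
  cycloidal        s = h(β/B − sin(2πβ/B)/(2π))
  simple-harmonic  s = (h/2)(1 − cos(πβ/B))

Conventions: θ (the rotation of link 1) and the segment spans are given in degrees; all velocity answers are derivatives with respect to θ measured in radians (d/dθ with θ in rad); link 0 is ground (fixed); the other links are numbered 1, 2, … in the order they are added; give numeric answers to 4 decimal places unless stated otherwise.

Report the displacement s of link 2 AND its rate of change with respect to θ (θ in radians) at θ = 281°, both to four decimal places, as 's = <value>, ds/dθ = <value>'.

segment 1 (0° to 196.8°, cycloidal, h = 25) is passed completely: s = 0.0000 + (25) = 25.0000
segment 2 (196.8° to 231.2°, uniform, h = 29) is passed completely: s = 25.0000 + (29) = 54.0000
θ = 281° falls in segment 3 (231.2° to 317.3°, cycloidal, h = 11): β = 281 − 231.2 = 49.8°, B = 86.1°; Δs = 11·(0.5784 − sin(2π·0.5784)/(2π)) = 7.1903; s = 54.0000 + 7.1903 = 61.1903
velocity in seg [231.2°–317.3°] (cycloidal), θ in radians: β = 49.8° = 0.8692 rad, B = 86.1° = 1.5027 rad; ds/dθ = (h/B)(1 − cos(2πβ/B)) = (11/1.5027)(1 − cos(2π·0.5784)) = 13.769787 mm/rad

s = 61.1903, ds/dθ = 13.7698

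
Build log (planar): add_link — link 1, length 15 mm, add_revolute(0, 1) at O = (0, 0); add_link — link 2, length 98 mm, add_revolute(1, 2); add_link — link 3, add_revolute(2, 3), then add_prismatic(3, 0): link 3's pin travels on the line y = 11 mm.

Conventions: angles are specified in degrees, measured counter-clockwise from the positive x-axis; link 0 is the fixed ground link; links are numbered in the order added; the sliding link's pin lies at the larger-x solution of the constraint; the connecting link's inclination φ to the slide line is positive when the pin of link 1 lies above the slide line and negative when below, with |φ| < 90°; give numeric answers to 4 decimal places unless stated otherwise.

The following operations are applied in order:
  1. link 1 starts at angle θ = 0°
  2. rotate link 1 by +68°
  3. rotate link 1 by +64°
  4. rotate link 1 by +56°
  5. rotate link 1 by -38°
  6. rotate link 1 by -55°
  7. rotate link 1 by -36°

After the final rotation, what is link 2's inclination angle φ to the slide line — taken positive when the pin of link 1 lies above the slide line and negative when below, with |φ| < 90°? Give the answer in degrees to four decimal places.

geometry: r = 15 mm, L = 98 mm, e = 11 mm; θ starts at 0°
rotate link 1 by +68°: θ ← 0° +68° = 68°
rotate link 1 by +64°: θ ← 68° +64° = 132°
rotate link 1 by +56°: θ ← 132° +56° = 188°
rotate link 1 by -38°: θ ← 188° -38° = 150°
rotate link 1 by -55°: θ ← 150° -55° = 95°
rotate link 1 by -36°: θ ← 95° -36° = 59°
h = r sin θ − e = 12.857510 − 11 = 1.857510
sin φ = h / L = 1.857510 / 98 = 0.01895418
φ = arcsin(0.01895418) = 1.086059°

1.0861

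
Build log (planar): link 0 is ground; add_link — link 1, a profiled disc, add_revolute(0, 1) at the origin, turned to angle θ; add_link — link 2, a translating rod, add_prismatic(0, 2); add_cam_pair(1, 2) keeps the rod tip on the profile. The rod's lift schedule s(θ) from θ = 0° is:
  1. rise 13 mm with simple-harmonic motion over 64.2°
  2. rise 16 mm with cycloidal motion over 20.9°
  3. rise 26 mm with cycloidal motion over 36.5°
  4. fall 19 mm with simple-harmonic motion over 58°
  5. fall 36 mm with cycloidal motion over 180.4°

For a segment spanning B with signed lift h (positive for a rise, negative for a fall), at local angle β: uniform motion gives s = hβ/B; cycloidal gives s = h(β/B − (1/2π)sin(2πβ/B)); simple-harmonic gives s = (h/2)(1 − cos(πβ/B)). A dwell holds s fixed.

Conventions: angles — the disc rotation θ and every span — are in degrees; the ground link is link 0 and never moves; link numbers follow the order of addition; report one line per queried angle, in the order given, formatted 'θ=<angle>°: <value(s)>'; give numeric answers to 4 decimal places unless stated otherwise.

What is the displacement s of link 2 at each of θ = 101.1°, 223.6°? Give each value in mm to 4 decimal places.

seg 1 [0°–64.2°] simple-harmonic, h=13: full span → s += 13 → s = 13.0000
seg 2 [64.2°–85.1°] cycloidal, h=16: full span → s += 16 → s = 29.0000
seg 3 [85.1°–121.6°] cycloidal, h=26: θ=101.1° here. β=16, B=36.5. 26·(0.4384 − sin(2π·0.4384)/(2π)) = 9.8343 → s = 38.8343
seg 3 [85.1°–121.6°] cycloidal, h=26: full span → s += 26 → s = 55.0000
seg 4 [121.6°–179.6°] simple-harmonic, h=-19: full span → s += -19 → s = 36.0000
seg 5 [179.6°–360°] cycloidal, h=-36: θ=223.6° here. β=44, B=180.4. -36·(0.2439 − sin(2π·0.2439)/(2π)) = -3.0551 → s = 32.9449

θ=101.1°: 38.8343
θ=223.6°: 32.9449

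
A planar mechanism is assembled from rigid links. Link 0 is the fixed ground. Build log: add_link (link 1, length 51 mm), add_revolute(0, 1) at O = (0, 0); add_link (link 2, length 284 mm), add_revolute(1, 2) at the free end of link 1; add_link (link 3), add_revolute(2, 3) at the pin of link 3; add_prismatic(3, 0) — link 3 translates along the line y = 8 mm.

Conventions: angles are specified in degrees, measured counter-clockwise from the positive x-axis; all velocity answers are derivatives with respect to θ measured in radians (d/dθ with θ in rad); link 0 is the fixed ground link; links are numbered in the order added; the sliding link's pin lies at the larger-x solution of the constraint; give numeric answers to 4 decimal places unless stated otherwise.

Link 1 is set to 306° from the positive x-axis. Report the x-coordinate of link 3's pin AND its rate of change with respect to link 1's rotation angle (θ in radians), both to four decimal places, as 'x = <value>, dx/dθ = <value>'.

geometry: r = 51 mm, L = 284 mm, e = 8 mm
crank pin P = (r cos θ, r sin θ) = (29.977048, -41.259867)
h = r sin θ − e = -41.259867 − 8 = -49.259867
x = r cos θ + √(L² − h²) = 29.977048 + 279.695308 = 309.672356
dx/dθ = −r sin θ − h·r cos θ/√(L² − h²) (θ in radians; h = -49.259867) = 46.539417

x = 309.6724, dx/dθ = 46.5394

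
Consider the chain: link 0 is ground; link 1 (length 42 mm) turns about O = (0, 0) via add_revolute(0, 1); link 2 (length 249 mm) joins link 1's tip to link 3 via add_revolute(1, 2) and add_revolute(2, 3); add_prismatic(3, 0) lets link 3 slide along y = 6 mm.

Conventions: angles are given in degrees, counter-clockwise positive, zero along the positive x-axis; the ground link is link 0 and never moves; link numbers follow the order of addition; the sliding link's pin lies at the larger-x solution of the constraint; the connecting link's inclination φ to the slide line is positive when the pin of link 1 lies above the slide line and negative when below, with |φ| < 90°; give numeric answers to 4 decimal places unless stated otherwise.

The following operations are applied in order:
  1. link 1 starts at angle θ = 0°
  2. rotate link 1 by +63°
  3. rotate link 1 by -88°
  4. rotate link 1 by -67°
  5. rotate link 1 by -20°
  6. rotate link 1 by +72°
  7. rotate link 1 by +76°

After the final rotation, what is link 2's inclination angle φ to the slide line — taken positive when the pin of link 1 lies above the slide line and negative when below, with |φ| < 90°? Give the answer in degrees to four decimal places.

geometry: r = 42 mm, L = 249 mm, e = 6 mm; θ starts at 0°
rotate link 1 by +63°: θ ← 0° +63° = 63°
rotate link 1 by -88°: θ ← 63° -88° = -25°
rotate link 1 by -67°: θ ← -25° -67° = -92°
rotate link 1 by -20°: θ ← -92° -20° = -112°
rotate link 1 by +72°: θ ← -112° +72° = -40°
rotate link 1 by +76°: θ ← -40° +76° = 36°
h = r sin θ − e = 24.686981 − 6 = 18.686981
sin φ = h / L = 18.686981 / 249 = 0.07504811
φ = arcsin(0.07504811) = 4.303987°

4.3040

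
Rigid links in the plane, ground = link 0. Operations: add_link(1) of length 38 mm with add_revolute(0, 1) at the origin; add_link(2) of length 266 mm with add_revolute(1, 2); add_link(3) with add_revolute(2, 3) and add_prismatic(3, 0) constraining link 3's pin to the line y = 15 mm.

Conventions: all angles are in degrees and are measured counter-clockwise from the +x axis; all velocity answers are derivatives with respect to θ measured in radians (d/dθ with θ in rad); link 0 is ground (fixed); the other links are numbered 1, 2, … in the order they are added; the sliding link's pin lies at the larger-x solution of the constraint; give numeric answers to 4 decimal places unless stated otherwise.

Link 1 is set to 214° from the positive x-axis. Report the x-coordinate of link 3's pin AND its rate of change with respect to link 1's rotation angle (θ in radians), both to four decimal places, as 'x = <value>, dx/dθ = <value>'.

geometry: r = 38 mm, L = 266 mm, e = 15 mm
crank pin P = (r cos θ, r sin θ) = (-31.503428, -21.249330)
h = r sin θ − e = -21.249330 − 15 = -36.249330
x = r cos θ + √(L² − h²) = -31.503428 + 263.518474 = 232.015046
dx/dθ = −r sin θ − h·r cos θ/√(L² − h²) (θ in radians; h = -36.249330) = 16.915751

x = 232.0150, dx/dθ = 16.9158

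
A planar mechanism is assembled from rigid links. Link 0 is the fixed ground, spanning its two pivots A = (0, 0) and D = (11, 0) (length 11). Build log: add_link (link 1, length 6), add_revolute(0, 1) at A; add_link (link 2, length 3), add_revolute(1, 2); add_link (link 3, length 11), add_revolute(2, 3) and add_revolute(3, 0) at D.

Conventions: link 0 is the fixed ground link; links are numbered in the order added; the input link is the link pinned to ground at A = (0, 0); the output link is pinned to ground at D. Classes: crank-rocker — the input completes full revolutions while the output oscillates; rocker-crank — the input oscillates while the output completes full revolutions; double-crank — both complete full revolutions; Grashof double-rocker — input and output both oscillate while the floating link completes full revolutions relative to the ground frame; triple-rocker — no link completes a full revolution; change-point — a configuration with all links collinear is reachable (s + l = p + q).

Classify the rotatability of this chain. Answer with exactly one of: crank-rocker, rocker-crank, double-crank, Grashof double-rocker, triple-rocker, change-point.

lengths: ground=11, input=6, coupler=3, output=11
sorted: s=3 (shortest), l=11 (longest), p+q=17
s + l = 14 vs p + q = 17
s + l < p + q (Grashof) with shortest = coupler link → Grashof double-rocker

Grashof double-rocker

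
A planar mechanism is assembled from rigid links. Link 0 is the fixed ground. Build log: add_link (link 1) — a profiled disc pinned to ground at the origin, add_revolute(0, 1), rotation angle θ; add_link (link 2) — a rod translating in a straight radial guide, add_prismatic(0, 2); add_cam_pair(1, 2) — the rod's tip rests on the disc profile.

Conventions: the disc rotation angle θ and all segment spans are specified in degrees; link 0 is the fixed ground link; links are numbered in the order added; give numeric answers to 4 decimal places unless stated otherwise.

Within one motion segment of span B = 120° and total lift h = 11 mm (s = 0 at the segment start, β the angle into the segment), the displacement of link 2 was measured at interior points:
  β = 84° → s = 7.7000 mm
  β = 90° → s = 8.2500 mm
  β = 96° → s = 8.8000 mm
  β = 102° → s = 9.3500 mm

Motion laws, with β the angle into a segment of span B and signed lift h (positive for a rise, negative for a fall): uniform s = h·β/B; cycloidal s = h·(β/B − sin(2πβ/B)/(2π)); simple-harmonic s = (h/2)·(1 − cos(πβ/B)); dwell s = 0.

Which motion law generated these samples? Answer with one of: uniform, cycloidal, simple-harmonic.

candidates at β/B = r: uniform s = h·r (linear in β); cycloidal s = h·(r − sin(2πr)/(2π)); simple-harmonic s = (h/2)(1 − cos(πr))
β=84°: printed 7.7000 | uniform 7.7000, cycloidal 9.3650, simple-harmonic 8.7328
β=90°: printed 8.2500 | uniform 8.2500, cycloidal 10.0007, simple-harmonic 9.3891
β=96°: printed 8.8000 | uniform 8.8000, cycloidal 10.4650, simple-harmonic 9.9496
β=102°: printed 9.3500 | uniform 9.3500, cycloidal 10.7663, simple-harmonic 10.4005
only one law matches every sample → uniform

uniform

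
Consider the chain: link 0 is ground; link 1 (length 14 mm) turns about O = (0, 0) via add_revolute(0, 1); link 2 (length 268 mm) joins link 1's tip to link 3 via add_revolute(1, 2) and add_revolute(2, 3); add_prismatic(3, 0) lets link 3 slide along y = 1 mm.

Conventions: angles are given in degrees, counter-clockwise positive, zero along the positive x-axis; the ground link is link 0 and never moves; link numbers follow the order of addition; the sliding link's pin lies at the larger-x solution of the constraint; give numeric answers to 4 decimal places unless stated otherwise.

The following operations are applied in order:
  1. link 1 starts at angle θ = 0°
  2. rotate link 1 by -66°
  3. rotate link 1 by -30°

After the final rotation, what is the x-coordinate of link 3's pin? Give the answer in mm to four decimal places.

geometry: r = 14 mm, L = 268 mm, e = 1 mm; θ starts at 0°
rotate link 1 by -66°: θ ← 0° -66° = -66°
rotate link 1 by -30°: θ ← -66° -30° = -96°
crank pin P = (r cos θ, r sin θ) = (-1.463398, -13.923307)
h = r sin θ − e = -13.923307 − 1 = -14.923307
x = r cos θ + √(L² − h²) = -1.463398 + 267.584183 = 266.120784

266.1208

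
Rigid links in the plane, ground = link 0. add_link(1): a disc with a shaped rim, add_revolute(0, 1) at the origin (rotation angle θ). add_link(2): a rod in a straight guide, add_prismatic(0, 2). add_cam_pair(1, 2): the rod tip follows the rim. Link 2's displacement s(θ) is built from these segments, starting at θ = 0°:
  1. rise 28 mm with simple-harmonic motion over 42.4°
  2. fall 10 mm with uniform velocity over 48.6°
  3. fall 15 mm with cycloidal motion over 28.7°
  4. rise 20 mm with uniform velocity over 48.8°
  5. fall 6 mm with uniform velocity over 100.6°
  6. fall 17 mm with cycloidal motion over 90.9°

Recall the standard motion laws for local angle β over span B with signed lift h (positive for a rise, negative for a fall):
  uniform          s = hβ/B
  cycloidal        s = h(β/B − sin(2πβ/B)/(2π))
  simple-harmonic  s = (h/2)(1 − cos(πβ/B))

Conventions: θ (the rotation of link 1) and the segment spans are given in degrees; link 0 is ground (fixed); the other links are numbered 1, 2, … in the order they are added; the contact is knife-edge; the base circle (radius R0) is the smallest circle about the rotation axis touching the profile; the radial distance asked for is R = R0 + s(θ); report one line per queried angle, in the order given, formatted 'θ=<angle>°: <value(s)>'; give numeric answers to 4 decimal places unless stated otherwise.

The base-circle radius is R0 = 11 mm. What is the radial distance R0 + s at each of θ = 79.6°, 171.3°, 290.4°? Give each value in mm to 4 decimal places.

segment 1 (0° to 42.4°, simple-harmonic, h = 28) is passed completely: s = 0.0000 + (28) = 28.0000
θ = 79.6° falls in segment 2 (42.4° to 91°, uniform, h = -10): β = 79.6 − 42.4 = 37.2°, B = 48.6°; Δs = -10·37.2/48.6 = -7.6543; s = 28.0000 − 7.6543 = 20.3457
segment 2 (42.4° to 91°, uniform, h = -10) is passed completely: s = 28.0000 + (-10) = 18.0000
segment 3 (91° to 119.7°, cycloidal, h = -15) is passed completely: s = 18.0000 + (-15) = 3.0000
segment 4 (119.7° to 168.5°, uniform, h = 20) is passed completely: s = 3.0000 + (20) = 23.0000
θ = 171.3° falls in segment 5 (168.5° to 269.1°, uniform, h = -6): β = 171.3 − 168.5 = 2.8°, B = 100.6°; Δs = -6·2.8/100.6 = -0.1670; s = 23.0000 − 0.1670 = 22.8330
segment 5 (168.5° to 269.1°, uniform, h = -6) is passed completely: s = 23.0000 + (-6) = 17.0000
θ = 290.4° falls in segment 6 (269.1° to 360°, cycloidal, h = -17): β = 290.4 − 269.1 = 21.3°, B = 90.9°; Δs = -17·(0.2343 − sin(2π·0.2343)/(2π)) = -1.2910; s = 17.0000 − 1.2910 = 15.7090
θ=79.6°: R = R0 + s = 11 + 20.3457 = 31.3457
θ=171.3°: R = R0 + s = 11 + 22.8330 = 33.8330
θ=290.4°: R = R0 + s = 11 + 15.7090 = 26.7090

θ=79.6°: 31.3457
θ=171.3°: 33.8330
θ=290.4°: 26.7090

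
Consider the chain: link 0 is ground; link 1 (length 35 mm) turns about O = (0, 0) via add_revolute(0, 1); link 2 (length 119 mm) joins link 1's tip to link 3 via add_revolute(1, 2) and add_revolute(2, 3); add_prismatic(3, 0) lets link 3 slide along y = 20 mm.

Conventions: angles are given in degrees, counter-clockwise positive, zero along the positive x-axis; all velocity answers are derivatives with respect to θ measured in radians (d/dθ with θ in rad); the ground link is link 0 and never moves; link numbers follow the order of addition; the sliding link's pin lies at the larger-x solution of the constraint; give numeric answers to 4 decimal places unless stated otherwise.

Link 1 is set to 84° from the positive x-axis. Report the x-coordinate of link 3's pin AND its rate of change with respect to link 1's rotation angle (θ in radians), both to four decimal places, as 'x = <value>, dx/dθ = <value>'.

geometry: r = 35 mm, L = 119 mm, e = 20 mm
crank pin P = (r cos θ, r sin θ) = (3.658496, 34.808266)
h = r sin θ − e = 34.808266 − 20 = 14.808266
x = r cos θ + √(L² − h²) = 3.658496 + 118.075041 = 121.733537
dx/dθ = −r sin θ − h·r cos θ/√(L² − h²) (θ in radians; h = 14.808266) = -35.267093

x = 121.7335, dx/dθ = -35.2671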